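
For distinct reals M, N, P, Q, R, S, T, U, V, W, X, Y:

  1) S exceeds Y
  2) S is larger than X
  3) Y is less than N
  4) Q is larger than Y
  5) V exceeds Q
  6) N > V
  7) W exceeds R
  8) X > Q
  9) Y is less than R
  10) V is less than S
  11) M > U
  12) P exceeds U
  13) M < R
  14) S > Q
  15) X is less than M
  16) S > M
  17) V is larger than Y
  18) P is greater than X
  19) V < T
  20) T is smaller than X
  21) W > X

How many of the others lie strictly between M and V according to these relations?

2

Chaining upward from V reaches: T, X, P, R, S, N, W.
Chaining downward from M reaches: Y, Q, U, T, X.
Strictly between V and M are those in both lists: T, X — 2 elements.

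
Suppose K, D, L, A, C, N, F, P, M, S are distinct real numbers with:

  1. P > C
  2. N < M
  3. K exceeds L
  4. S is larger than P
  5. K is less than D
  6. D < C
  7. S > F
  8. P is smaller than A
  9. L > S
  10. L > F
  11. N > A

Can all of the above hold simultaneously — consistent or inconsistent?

inconsistent

Chaining the given relations yields S < L < K < D < C < P, so S < P. But one relation states P < S. These cannot both hold.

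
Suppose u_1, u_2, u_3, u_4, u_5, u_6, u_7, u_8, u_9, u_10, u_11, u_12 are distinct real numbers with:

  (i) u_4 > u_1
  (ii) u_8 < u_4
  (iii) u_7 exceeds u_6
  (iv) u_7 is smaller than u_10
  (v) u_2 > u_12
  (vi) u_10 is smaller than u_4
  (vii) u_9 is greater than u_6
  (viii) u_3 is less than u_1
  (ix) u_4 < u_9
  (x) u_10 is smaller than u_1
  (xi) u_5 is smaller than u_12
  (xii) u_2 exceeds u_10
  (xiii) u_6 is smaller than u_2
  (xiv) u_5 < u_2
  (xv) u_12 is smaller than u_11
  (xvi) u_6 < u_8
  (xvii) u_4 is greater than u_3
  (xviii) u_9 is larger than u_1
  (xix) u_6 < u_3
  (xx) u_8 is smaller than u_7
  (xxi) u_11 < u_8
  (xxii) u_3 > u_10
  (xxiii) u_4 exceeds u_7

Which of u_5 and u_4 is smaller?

u_5

u_5 < u_12 and u_12 < u_11 give u_5 < u_11.
With u_11 < u_8: u_5 < u_12 < u_11 < u_8.
Then u_8 < u_7 extends the chain to u_7.
Then u_7 < u_10 extends the chain to u_10.
With u_10 < u_1: u_5 < u_12 < u_11 < u_8 < u_7 < u_10 < u_1.
With u_1 < u_4: u_5 < u_12 < u_11 < u_8 < u_7 < u_10 < u_1 < u_4.
So u_5 < u_4; u_5 is the smaller of the two.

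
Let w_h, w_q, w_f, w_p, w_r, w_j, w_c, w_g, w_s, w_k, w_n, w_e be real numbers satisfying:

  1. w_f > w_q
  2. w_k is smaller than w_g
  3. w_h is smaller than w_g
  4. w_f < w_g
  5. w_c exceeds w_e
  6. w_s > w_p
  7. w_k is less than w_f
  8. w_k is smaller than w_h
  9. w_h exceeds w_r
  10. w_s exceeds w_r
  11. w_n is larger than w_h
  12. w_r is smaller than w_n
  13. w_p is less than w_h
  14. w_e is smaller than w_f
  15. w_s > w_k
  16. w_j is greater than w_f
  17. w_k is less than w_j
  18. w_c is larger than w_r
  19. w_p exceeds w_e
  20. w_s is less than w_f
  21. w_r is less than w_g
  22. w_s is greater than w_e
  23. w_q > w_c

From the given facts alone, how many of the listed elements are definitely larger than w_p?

6

Directly above w_p: w_s, w_h.
One step further: w_f, w_g, w_n (5 so far).
One step further: w_j (6 so far).
No other element is forced above w_p by the given relations, so the count is 6.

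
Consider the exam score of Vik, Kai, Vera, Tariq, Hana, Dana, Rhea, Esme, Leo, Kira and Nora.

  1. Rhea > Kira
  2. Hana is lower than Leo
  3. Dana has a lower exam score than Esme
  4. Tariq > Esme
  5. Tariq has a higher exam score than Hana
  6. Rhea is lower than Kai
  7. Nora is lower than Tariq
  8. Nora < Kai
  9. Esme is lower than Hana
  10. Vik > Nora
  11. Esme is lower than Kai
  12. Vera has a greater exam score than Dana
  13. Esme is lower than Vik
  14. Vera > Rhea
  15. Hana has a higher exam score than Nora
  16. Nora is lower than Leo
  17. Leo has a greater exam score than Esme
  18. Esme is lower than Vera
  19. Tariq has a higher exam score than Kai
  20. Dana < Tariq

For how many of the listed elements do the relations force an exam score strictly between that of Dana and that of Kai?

The relations place Dana below Kai. An element lies strictly between them when it is forced above Dana and also forced below Kai.
Above Dana: {Esme, Hana, Leo, Vik, Vera, Tariq}. Below Kai: {Nora, Kira, Esme, Rhea}.
Intersection: {Esme} — 1.

1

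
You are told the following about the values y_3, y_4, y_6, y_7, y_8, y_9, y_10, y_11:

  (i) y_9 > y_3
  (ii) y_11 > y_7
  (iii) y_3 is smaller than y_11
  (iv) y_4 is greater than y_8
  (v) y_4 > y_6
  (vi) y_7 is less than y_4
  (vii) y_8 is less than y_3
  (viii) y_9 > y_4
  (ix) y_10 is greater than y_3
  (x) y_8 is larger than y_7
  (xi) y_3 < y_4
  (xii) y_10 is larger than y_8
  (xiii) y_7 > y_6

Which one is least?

y_7 is not least since y_6 < y_7; y_8 is not least since y_7 < y_8; y_3 is not least since y_8 < y_3; y_4 is not least since y_8 < y_4; y_10 is not least since y_8 < y_10; y_9 is not least since y_4 < y_9; y_11 is not least since y_3 < y_11.
Only y_6 has nothing below it, so y_6 is the least.

y_6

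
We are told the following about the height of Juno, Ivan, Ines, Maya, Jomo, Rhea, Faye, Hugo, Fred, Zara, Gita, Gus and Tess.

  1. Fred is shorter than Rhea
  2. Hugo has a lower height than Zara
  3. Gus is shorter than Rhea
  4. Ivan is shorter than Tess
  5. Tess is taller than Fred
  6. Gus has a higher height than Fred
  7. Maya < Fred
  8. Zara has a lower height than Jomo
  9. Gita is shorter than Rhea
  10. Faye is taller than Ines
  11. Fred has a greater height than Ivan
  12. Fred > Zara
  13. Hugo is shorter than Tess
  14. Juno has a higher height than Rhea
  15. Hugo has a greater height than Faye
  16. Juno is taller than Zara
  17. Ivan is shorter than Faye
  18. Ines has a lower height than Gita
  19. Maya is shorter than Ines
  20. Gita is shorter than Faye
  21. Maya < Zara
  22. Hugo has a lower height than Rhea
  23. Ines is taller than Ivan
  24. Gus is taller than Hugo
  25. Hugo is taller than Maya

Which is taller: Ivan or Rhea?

Rhea

Ivan < Ines and Ines < Gita give Ivan < Gita.
With Gita < Faye: Ivan < Ines < Gita < Faye.
Then Faye < Hugo extends the chain to Hugo.
Then Hugo < Zara extends the chain to Zara.
Then Zara < Fred extends the chain to Fred.
Then Fred < Gus extends the chain to Gus.
Then Gus < Rhea extends the chain to Rhea.
So Ivan < Rhea; Rhea is the taller of the two.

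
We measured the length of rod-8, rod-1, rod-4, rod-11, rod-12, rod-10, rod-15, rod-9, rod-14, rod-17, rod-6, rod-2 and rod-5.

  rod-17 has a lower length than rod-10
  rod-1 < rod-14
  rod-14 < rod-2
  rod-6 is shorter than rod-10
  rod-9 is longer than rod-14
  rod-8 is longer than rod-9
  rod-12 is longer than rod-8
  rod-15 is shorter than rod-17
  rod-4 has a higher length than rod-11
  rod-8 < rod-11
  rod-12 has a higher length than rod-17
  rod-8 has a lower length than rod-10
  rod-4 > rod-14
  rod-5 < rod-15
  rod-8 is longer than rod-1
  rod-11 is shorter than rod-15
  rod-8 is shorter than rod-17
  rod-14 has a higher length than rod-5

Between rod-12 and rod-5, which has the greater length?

rod-12

The relevant relations are rod-5 < rod-14; rod-14 < rod-9; rod-9 < rod-8; rod-8 < rod-11; rod-11 < rod-15; rod-15 < rod-17; rod-17 < rod-12.
Together: rod-5 < rod-14 < rod-9 < rod-8 < rod-11 < rod-15 < rod-17 < rod-12.
So rod-5 < rod-12; rod-12 is the longer of the two.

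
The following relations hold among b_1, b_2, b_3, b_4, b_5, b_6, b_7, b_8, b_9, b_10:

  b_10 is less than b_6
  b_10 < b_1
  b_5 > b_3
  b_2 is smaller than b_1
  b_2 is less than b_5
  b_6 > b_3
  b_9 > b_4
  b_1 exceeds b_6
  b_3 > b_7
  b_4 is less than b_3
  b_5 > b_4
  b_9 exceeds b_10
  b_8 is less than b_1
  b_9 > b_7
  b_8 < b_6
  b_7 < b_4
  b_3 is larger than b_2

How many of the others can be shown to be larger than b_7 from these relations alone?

6

From b_7 the given relations immediately reach b_4, b_3, b_9.
From those, b_6, b_5 — 5 in total.
From those, b_1 — 6 in total.
No other element is forced above b_7 by the given relations, so the count is 6.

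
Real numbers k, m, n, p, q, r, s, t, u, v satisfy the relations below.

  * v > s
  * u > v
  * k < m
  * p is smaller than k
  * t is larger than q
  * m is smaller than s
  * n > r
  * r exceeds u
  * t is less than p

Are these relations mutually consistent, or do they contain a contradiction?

consistent

The single ordering q < t < p < k < m < s < v < u < r < n satisfies every listed relation, so no contradiction arises.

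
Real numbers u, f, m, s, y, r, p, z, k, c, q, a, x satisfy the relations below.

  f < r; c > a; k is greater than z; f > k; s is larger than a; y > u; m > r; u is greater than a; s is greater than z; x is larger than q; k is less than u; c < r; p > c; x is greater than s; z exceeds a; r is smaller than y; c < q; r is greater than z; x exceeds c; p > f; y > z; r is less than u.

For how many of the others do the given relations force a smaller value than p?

5

From p the given relations immediately reach c, f.
From those, a, k — 4 in total.
From those, z — 5 in total.
Nothing else is reachable below p; 5 in all.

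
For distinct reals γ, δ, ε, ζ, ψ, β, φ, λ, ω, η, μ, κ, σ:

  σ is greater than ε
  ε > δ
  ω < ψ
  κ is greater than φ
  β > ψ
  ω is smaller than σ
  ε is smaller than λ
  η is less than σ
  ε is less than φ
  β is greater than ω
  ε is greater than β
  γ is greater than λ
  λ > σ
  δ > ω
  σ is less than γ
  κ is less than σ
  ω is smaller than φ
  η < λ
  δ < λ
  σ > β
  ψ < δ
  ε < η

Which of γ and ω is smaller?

ω

ω < β and β < ε give ω < ε.
With ε < φ: ω < β < ε < φ.
With φ < κ: ω < β < ε < φ < κ.
Then κ < σ extends the chain to σ.
Then σ < λ extends the chain to λ.
Then λ < γ extends the chain to γ.
So ω < γ; ω is the smaller of the two.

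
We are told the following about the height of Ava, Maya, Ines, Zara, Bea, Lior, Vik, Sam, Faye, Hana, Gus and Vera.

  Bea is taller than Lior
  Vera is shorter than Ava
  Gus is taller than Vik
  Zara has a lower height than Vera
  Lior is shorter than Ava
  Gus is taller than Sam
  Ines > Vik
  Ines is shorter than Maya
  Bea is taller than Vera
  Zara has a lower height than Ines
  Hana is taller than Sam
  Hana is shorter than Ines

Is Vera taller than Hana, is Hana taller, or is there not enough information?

undetermined

Following every chain through Hana: above Hana we get Ines, Maya; below Hana we get Sam.
Vera is not reached, and no chain runs the other way from Vera to Hana.
So the given relations leave the order of Hana and Vera undetermined.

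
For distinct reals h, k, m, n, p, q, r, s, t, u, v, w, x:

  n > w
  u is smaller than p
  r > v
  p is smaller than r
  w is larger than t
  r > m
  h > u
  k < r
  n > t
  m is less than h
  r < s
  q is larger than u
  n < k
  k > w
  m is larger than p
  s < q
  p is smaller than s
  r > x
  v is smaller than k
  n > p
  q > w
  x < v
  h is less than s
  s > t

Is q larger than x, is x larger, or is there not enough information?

q

x < v < k < r < s < q, by transitivity through v, k, r, s.
So q is larger.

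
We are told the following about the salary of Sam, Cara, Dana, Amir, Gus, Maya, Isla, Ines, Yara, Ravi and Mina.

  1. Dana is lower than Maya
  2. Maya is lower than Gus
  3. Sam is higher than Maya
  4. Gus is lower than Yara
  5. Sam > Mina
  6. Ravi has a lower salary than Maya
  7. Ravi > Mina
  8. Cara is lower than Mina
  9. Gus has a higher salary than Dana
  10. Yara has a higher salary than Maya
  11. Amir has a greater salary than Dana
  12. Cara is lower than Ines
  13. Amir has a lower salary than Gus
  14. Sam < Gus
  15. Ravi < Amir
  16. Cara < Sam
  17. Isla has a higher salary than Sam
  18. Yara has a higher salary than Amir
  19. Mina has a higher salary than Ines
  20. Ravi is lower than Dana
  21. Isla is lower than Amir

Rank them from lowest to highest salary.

Cara < Ines < Mina < Ravi < Dana < Maya < Sam < Isla < Amir < Gus < Yara

Nothing is placed below Cara, so it is least; from there Cara < Ines; Ines < Mina; Mina < Ravi; Ravi < Dana; Dana < Maya; Maya < Sam; Sam < Isla; Isla < Amir; Amir < Gus; Gus < Yara, each given directly.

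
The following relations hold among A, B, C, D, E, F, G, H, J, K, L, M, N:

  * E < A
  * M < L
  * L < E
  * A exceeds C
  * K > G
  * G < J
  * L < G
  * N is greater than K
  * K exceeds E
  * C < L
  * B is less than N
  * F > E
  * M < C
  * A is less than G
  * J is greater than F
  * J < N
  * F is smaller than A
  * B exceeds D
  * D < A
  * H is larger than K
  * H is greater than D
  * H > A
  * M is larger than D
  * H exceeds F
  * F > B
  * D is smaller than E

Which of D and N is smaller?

D < M < C < L < E < A < G < J < N, by transitivity through M, C, L, E, A, G, J.
So D < N; D is the smaller of the two.

D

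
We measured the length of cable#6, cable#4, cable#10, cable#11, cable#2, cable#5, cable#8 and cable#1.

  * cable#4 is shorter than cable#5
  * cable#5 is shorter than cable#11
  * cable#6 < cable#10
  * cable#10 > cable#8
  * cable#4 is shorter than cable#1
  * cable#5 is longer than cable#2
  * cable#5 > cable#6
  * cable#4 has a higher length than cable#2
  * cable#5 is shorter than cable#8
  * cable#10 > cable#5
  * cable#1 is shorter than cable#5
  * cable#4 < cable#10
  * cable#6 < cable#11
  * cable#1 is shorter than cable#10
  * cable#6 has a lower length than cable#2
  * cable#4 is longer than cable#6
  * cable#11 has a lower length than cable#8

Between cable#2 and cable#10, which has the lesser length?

cable#2

Link the given pairs in sequence: cable#2 < cable#4; cable#4 < cable#1; cable#1 < cable#5; cable#5 < cable#11; cable#11 < cable#8; cable#8 < cable#10.
Together: cable#2 < cable#4 < cable#1 < cable#5 < cable#11 < cable#8 < cable#10.
So cable#2 < cable#10; cable#2 is the shorter of the two.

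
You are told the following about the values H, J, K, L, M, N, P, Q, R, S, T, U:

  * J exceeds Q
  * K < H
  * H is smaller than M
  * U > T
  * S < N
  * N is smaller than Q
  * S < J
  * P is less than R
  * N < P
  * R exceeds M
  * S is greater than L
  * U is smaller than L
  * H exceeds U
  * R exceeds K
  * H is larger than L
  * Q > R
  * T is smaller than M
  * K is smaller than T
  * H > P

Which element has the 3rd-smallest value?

U

Piecing the relations together gives one ordering: K < T < U < L < S < N < P < H < M < R < Q < J.
The 3rd smallest is U.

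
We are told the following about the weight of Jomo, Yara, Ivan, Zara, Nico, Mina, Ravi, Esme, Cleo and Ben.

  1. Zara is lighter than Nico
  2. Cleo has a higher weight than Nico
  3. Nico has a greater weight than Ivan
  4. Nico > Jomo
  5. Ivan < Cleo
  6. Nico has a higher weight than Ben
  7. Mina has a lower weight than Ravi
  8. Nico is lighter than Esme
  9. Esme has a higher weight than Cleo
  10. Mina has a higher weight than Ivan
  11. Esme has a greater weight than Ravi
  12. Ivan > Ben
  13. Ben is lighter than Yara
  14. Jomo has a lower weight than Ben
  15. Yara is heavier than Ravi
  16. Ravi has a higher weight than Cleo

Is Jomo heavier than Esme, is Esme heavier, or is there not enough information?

Esme

Following the relations from Jomo: Jomo < Ben < Ivan < Nico < Cleo < Ravi < Esme.
So Esme is heavier.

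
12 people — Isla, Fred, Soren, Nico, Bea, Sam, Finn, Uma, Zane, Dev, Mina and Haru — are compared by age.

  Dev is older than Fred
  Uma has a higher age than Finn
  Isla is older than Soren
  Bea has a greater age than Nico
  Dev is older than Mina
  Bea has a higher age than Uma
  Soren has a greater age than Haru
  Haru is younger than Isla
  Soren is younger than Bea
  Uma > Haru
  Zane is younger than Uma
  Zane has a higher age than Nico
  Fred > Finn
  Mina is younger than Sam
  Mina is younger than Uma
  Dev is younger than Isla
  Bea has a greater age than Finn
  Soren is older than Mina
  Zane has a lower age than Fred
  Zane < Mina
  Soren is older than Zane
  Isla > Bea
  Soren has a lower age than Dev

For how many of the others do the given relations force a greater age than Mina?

From Mina the given relations immediately reach Uma, Soren, Dev, Sam.
From those, Bea, Isla — 6 in total.
No other element is forced above Mina by the given relations, so the count is 6.

6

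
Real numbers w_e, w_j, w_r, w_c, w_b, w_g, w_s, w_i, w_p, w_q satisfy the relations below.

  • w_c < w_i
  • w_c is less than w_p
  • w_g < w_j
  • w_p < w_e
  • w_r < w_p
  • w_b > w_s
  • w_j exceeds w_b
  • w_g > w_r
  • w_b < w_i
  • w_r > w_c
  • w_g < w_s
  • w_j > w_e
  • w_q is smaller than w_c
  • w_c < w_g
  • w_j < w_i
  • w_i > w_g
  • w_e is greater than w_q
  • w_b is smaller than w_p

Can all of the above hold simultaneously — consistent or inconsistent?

Every relation is compatible with w_q < w_c < w_r < w_g < w_s < w_b < w_p < w_e < w_j < w_i; the set is consistent.

consistent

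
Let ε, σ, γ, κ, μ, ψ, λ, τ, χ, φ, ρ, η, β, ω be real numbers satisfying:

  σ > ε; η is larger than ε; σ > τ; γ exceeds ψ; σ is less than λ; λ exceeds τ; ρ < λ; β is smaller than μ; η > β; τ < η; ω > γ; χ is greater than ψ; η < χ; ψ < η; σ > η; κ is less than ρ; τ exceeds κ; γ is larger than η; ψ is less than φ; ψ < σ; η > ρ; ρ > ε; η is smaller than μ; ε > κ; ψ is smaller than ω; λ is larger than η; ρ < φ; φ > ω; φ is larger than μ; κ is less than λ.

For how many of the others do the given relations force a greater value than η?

Directly above η: μ, γ, σ, λ, χ.
One step further: ω, φ (7 so far).
Nothing else is reachable above η; 7 in all.

7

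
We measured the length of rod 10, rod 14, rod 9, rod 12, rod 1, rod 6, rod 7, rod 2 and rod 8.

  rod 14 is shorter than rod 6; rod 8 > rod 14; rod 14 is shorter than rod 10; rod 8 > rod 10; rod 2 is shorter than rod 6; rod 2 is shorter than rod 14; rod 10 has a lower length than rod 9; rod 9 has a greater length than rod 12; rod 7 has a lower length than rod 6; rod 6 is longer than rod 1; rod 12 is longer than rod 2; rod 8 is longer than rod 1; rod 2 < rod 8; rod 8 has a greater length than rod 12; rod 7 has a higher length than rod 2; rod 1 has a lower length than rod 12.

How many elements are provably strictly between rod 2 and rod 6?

2

Chaining upward from rod 2 reaches: rod 7, rod 14, rod 12, rod 10, rod 8, rod 9.
Chaining downward from rod 6 reaches: rod 1, rod 7, rod 14.
Strictly between rod 2 and rod 6 are those in both lists: rod 7, rod 14 — 2 elements.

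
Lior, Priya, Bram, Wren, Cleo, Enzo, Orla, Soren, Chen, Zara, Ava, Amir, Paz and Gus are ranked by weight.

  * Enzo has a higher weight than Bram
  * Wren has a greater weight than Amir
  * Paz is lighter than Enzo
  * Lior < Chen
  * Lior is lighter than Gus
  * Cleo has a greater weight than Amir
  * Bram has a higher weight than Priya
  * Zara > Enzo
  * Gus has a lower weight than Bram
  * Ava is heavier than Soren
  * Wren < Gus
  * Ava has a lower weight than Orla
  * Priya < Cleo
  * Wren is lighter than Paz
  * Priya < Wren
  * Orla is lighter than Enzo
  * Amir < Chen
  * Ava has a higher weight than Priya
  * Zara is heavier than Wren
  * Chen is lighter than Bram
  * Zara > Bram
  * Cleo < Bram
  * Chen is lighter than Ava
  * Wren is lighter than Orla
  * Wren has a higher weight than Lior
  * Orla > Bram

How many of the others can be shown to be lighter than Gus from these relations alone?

4

From Gus the given relations immediately reach Lior, Wren.
From those, Priya, Amir — 4 in total.
No other element is forced below Gus by the given relations, so the count is 4.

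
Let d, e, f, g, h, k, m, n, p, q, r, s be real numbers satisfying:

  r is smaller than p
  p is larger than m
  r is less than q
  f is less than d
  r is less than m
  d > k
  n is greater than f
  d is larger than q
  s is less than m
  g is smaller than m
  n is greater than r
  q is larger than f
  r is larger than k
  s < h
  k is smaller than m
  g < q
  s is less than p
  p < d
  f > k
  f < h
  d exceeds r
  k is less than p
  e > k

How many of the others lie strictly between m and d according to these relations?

Chaining upward from m reaches: p.
Chaining downward from d reaches: k, s, g, f, r, q, p.
Strictly between m and d are those in both lists: p — 1 element.

1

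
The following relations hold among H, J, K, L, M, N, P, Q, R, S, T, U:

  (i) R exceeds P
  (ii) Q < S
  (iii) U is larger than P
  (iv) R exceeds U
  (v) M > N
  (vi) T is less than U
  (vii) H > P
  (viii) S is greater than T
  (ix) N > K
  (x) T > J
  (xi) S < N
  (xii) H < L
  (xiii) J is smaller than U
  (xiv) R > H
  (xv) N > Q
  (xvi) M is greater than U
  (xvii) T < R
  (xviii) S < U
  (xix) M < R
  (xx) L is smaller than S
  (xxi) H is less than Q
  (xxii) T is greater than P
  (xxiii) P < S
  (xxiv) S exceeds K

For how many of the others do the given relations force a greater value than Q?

The elements the relations force above Q are S, N, U, M, R — no chain reaches any other.
That is 5.

5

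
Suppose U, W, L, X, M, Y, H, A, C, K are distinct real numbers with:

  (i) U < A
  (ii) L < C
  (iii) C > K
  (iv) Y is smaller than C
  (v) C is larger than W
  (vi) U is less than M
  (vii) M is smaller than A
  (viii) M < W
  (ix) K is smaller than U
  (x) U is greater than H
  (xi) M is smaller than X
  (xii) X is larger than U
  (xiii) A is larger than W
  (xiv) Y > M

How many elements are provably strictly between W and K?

The relations place K below W. An element lies strictly between them when it is forced above K and also forced below W.
Above K: {U, M, Y, X, A, C}. Below W: {H, U, M}.
Intersection: {U, M} — 2.

2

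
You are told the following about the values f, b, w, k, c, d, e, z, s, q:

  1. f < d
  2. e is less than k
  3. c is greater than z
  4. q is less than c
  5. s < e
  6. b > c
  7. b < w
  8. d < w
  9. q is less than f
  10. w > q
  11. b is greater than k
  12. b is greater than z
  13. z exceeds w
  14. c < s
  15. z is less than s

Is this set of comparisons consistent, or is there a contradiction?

We have b < w stated directly, yet also w < z < c < s < e < k < b by chaining the others — so w < b. Contradiction.

inconsistent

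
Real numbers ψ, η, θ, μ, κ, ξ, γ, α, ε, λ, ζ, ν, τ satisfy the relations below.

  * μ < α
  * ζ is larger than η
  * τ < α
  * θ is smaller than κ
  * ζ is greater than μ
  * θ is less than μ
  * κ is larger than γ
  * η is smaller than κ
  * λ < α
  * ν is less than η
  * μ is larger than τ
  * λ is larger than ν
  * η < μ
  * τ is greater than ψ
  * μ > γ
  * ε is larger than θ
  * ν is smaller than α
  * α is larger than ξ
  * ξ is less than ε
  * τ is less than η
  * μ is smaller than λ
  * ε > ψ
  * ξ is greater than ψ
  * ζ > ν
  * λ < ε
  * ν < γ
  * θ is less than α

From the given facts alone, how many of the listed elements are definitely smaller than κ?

Directly below κ: γ, θ, η.
One step further: ν, τ (5 so far).
One step further: ψ (6 so far).
Nothing else is reachable below κ; 6 in all.

6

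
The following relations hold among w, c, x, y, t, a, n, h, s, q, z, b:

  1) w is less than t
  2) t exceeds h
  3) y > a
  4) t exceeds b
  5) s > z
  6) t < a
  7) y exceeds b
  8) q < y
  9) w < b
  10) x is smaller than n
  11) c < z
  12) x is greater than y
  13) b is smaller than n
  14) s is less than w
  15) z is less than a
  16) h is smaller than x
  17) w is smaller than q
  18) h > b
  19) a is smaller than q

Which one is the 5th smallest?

The consecutive relations fix a unique order: c < z < s < w < b < h < t < a < q < y < x < n.
Counting 5 from the smallest end gives b.

b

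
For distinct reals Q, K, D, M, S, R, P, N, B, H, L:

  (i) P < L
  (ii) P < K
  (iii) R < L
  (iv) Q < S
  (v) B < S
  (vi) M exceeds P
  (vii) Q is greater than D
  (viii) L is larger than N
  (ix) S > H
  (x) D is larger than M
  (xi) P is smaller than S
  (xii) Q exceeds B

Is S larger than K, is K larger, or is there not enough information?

Following every chain through K: below K we get P.
S is not reached, and no chain runs the other way from S to K.
So the given relations leave the order of K and S undetermined.

undetermined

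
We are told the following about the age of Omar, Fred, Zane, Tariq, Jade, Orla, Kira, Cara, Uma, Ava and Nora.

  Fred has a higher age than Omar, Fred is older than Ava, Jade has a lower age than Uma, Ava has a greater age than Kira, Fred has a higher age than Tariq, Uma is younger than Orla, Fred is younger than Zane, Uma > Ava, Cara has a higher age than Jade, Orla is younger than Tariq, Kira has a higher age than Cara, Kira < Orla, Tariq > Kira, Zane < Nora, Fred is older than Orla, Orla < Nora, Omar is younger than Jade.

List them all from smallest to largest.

Omar < Jade < Cara < Kira < Ava < Uma < Orla < Tariq < Fred < Zane < Nora

Each adjacent pair is fixed by a given relation: Omar < Jade; Jade < Cara; Cara < Kira; Kira < Ava; Ava < Uma; Uma < Orla; Orla < Tariq; Tariq < Fred; Fred < Zane; Zane < Nora. Chaining them end to end gives the full order.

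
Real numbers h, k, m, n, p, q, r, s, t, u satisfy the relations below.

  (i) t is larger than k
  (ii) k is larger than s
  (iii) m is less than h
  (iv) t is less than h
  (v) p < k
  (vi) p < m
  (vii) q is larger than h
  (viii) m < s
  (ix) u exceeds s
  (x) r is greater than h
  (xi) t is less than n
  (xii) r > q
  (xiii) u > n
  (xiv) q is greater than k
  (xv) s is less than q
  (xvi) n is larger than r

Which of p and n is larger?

Chaining the given relations: p < m < s < k < t < h < q < r < n.
So p < n; n is the larger of the two.

n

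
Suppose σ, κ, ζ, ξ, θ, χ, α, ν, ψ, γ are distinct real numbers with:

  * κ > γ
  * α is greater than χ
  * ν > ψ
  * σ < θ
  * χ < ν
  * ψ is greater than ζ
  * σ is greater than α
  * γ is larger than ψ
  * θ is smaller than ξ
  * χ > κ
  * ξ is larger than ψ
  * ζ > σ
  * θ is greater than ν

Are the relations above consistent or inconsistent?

inconsistent

Chaining the given relations yields α < σ < ζ < ψ < γ < κ < χ, so α < χ. But one relation states χ < α. These cannot both hold.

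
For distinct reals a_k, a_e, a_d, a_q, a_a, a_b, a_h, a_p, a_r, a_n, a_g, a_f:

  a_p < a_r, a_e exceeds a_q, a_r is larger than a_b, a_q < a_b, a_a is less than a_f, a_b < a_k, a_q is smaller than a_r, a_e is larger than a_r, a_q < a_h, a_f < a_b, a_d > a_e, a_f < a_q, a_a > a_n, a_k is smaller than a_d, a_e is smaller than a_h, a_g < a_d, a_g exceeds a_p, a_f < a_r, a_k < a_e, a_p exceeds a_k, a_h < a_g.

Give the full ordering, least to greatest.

a_n < a_a < a_f < a_q < a_b < a_k < a_p < a_r < a_e < a_h < a_g < a_d

The consecutive links are each given: a_n < a_a; a_a < a_f; a_f < a_q; a_q < a_b; a_b < a_k; a_k < a_p; a_p < a_r; a_r < a_e; a_e < a_h; a_h < a_g; a_g < a_d.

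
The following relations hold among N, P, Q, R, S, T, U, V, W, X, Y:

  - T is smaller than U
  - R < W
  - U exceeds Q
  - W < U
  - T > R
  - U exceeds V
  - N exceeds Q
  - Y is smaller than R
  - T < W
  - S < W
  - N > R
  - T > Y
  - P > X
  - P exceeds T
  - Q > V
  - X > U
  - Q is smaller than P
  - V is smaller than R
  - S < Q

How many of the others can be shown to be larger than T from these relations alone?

Directly above T: W, U, P.
One step further: X (4 so far).
Nothing else is reachable above T; 4 in all.

4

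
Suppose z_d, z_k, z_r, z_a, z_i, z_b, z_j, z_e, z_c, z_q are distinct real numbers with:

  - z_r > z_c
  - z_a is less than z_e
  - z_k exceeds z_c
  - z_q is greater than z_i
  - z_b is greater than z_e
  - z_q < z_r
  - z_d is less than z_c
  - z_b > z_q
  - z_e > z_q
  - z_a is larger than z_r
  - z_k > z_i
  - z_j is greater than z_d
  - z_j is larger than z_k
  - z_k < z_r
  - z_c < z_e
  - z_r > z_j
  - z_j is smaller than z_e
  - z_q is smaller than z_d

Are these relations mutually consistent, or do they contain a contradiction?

Every relation is compatible with z_i < z_q < z_d < z_c < z_k < z_j < z_r < z_a < z_e < z_b; the set is consistent.

consistent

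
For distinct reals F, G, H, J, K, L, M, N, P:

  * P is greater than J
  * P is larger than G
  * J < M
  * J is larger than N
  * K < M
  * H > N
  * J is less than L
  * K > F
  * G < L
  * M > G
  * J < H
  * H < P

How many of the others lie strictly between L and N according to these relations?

1

The relations place N below L. An element lies strictly between them when it is forced above N and also forced below L.
Above N: {J, M, H, P}. Below L: {G, J}.
Intersection: {J} — 1.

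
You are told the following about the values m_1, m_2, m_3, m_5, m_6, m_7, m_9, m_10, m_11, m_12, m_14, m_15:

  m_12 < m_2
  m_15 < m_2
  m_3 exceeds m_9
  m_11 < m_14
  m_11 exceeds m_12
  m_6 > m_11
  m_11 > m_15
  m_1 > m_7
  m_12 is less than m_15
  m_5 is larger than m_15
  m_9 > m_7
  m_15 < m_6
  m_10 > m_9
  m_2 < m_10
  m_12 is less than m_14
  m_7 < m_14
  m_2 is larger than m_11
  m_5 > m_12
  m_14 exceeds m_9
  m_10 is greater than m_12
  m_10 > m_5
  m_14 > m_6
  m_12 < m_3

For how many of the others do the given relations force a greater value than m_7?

5

Directly above m_7: m_9, m_14, m_1.
One step further: m_3, m_10 (5 so far).
No other element is forced above m_7 by the given relations, so the count is 5.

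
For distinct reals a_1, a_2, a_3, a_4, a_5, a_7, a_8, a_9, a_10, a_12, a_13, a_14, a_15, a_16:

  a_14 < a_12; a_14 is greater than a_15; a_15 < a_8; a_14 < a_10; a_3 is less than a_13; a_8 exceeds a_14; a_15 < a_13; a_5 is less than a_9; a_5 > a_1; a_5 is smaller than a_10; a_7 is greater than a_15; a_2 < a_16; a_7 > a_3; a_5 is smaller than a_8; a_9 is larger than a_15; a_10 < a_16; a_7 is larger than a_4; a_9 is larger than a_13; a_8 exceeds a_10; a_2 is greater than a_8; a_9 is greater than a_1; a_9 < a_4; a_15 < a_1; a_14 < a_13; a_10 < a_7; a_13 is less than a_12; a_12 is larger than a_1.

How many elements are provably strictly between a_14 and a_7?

The relations place a_14 below a_7. An element lies strictly between them when it is forced above a_14 and also forced below a_7.
Above a_14: {a_10, a_8, a_13, a_2, a_16, a_9, a_12, a_4}. Below a_7: {a_3, a_15, a_1, a_5, a_10, a_13, a_9, a_4}.
Intersection: {a_10, a_13, a_9, a_4} — 4.

4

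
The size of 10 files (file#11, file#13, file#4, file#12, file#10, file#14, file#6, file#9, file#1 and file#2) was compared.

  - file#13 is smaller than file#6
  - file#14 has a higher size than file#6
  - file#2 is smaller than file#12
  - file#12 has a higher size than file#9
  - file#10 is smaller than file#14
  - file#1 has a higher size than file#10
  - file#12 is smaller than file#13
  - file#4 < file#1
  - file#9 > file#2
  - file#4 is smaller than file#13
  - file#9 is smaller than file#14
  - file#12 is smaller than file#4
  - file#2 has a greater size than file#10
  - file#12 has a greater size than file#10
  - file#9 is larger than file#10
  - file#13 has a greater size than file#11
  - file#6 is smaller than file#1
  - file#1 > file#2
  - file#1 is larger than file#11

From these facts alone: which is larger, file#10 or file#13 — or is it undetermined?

Link the given pairs in sequence: file#10 < file#2; file#2 < file#9; file#9 < file#12; file#12 < file#4; file#4 < file#13.
Chaining these gives file#10 < file#2 < file#9 < file#12 < file#4 < file#13.
So file#13 is larger.

file#13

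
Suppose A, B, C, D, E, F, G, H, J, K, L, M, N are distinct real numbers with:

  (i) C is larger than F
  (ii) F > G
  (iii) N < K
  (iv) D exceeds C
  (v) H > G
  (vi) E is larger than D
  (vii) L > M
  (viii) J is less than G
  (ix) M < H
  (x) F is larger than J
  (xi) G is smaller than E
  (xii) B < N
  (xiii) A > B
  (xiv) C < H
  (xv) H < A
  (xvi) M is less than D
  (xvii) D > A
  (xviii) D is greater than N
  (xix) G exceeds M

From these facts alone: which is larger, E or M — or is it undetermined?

E

Link the given pairs in sequence: M < G; G < F; F < C; C < H; H < A; A < D; D < E.
Together: M < G < F < C < H < A < D < E.
So E is larger.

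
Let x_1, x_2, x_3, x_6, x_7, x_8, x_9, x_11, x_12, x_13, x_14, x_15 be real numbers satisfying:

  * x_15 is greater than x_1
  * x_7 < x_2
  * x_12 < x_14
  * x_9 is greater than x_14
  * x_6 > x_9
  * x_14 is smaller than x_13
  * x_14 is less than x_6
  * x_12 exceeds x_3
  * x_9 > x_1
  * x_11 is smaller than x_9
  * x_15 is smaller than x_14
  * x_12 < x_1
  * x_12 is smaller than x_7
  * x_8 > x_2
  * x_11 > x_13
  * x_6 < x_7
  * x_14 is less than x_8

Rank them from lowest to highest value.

The consecutive links are each given: x_3 < x_12; x_12 < x_1; x_1 < x_15; x_15 < x_14; x_14 < x_13; x_13 < x_11; x_11 < x_9; x_9 < x_6; x_6 < x_7; x_7 < x_2; x_2 < x_8.

x_3 < x_12 < x_1 < x_15 < x_14 < x_13 < x_11 < x_9 < x_6 < x_7 < x_2 < x_8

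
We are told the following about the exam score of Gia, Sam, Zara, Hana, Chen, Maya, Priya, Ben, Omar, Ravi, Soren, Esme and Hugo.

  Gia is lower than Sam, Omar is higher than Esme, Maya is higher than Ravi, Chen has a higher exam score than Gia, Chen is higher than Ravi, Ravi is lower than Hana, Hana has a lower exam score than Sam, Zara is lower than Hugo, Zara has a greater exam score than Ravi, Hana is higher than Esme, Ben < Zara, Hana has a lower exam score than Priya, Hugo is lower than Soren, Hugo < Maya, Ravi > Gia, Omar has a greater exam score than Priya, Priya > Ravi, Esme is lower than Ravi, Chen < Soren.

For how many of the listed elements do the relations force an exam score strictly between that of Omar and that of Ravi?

Chaining upward from Ravi reaches: Hana, Chen, Zara, Hugo, Priya, Sam, Soren, Maya.
Chaining downward from Omar reaches: Gia, Esme, Hana, Priya.
Strictly between Ravi and Omar are those in both lists: Hana, Priya — 2 elements.

2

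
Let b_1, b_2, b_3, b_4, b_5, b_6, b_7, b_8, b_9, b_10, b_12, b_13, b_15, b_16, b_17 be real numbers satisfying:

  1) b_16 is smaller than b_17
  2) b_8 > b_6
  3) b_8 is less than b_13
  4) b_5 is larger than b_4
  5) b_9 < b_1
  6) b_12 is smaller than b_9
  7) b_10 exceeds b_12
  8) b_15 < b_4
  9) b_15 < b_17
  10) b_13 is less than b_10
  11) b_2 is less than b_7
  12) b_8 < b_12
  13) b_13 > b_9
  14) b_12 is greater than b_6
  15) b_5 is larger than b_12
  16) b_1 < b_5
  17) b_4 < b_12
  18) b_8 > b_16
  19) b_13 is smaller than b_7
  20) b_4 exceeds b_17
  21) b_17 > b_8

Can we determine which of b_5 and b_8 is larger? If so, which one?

The relevant relations are b_8 < b_17; b_17 < b_4; b_4 < b_12; b_12 < b_9; b_9 < b_1; b_1 < b_5.
Chaining these gives b_8 < b_17 < b_4 < b_12 < b_9 < b_1 < b_5.
So b_5 is larger.

b_5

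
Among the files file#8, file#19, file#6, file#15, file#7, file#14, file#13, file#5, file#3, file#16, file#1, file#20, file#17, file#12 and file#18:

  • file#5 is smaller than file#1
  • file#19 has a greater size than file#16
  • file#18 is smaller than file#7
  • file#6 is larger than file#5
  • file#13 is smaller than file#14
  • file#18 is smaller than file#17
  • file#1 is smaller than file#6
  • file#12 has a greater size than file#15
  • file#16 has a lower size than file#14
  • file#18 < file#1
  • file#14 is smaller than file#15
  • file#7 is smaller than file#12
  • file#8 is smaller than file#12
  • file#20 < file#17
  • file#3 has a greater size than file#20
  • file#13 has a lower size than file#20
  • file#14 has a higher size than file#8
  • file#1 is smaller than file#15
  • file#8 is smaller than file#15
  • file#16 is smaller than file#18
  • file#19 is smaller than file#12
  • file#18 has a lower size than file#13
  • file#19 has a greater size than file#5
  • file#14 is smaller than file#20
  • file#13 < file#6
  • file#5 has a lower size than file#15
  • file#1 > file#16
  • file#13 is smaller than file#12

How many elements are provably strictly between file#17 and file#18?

3

The relations place file#18 below file#17. An element lies strictly between them when it is forced above file#18 and also forced below file#17.
Above file#18: {file#1, file#7, file#13, file#14, file#6, file#20, file#3, file#15, file#12}. Below file#17: {file#16, file#8, file#13, file#14, file#20}.
Intersection: {file#13, file#14, file#20} — 3.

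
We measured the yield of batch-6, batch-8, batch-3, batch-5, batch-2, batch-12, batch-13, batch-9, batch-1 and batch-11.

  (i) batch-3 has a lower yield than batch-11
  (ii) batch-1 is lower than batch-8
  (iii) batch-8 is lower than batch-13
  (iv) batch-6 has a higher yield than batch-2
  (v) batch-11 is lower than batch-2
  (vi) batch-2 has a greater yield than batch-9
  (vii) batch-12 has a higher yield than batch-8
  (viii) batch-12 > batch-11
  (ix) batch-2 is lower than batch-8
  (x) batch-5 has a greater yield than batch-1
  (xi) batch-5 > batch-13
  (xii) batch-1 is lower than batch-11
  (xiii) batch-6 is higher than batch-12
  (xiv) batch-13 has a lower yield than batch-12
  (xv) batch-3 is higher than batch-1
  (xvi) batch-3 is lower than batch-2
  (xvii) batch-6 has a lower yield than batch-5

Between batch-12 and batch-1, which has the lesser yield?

batch-1

The relevant relations are batch-1 < batch-3; batch-3 < batch-11; batch-11 < batch-2; batch-2 < batch-8; batch-8 < batch-12.
Chaining these gives batch-1 < batch-3 < batch-11 < batch-2 < batch-8 < batch-12.
So batch-1 < batch-12; batch-1 is the lower of the two.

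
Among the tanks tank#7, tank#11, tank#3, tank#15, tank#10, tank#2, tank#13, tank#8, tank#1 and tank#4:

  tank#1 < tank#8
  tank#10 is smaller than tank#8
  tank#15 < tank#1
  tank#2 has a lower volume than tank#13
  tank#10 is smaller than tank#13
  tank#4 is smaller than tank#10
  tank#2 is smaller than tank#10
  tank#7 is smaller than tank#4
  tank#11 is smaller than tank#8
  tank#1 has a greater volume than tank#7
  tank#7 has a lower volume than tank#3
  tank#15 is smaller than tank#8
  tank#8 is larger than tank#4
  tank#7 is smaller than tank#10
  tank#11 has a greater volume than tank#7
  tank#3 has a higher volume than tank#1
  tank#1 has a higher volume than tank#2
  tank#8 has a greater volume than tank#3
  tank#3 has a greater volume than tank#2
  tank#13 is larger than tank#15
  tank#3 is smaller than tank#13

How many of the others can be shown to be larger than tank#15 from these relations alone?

The elements the relations force above tank#15 are tank#1, tank#3, tank#8, tank#13 — no chain reaches any other.
That is 4.

4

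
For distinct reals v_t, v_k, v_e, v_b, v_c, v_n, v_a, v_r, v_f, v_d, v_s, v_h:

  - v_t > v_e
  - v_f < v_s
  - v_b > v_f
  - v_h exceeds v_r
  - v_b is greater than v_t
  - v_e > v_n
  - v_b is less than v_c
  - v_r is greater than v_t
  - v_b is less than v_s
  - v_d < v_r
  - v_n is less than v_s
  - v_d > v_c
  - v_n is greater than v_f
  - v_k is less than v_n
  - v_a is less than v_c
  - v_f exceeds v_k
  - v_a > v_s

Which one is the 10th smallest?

v_d

Chaining the given pairs: v_k < v_f < v_n < v_e < v_t < v_b < v_s < v_a < v_c < v_d < v_r < v_h.
Counting 10 from the smallest end gives v_d.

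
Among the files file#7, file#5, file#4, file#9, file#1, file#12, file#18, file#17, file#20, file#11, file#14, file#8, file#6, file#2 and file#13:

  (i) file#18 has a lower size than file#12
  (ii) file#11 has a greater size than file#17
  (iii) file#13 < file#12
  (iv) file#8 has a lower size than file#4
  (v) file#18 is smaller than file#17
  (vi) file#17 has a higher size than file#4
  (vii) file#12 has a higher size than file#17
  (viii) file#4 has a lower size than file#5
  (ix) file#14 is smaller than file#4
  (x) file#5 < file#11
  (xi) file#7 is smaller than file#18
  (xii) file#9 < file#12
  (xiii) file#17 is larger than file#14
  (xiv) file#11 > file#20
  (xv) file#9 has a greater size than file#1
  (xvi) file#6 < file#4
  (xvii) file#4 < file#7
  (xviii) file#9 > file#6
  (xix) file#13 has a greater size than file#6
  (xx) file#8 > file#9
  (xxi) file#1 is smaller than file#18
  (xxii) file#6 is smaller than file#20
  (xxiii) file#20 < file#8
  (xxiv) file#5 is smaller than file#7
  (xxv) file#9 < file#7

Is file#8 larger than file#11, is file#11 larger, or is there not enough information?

Link the given pairs in sequence: file#8 < file#4; file#4 < file#5; file#5 < file#7; file#7 < file#18; file#18 < file#17; file#17 < file#11.
Chaining these gives file#8 < file#4 < file#5 < file#7 < file#18 < file#17 < file#11.
So file#11 is larger.

file#11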